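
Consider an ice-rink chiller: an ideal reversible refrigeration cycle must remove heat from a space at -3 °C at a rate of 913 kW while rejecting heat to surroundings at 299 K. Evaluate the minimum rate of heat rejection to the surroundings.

T_C = -3 °C → -3 + 273.15 = 270.15 K.
For a reversible cycle Q_H/Q_C = T_H/T_C, so Q_H = Q_C·T_H/T_C = 913 × 299.00/270.15 = 1011 kW.

Q̇_H ≈ 1011 kW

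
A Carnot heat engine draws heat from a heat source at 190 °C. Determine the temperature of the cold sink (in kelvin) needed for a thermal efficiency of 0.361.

T_C ≈ 296 K

T_H = 190 °C → 190 + 273.15 = 463.15 K.
From η = 1 − T_C/T_H, T_C = T_H·(1 − η) = 463.15 × (1 − 0.361) = 296 K.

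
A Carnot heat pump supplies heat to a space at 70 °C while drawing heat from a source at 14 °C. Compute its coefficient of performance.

T_H = 70 °C → 70 + 273.15 = 343.15 K.
T_C = 14 °C → 14 + 273.15 = 287.15 K.
COP_HP = T_H/(T_H − T_C) = 343.15/(343.15 − 287.15) = 6.128.

COP_HP ≈ 6.128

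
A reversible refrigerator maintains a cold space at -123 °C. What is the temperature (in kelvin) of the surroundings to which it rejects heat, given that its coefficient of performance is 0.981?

T_C = -123 °C → -123 + 273.15 = 150.15 K.
COP_R = T_C/(T_H − T_C) ⇒ T_H = T_C·(1 + 1/COP_R) = 150.15 × (1 + 1/0.981) = 303 K.

T_H ≈ 303 K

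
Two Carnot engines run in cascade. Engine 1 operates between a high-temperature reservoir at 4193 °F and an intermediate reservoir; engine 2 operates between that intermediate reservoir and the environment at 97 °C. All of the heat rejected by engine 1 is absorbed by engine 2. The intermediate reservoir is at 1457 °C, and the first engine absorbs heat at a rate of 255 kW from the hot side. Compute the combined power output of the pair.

Ẇ_total ≈ 218 kW

T_H = 4193 °F → (4193 − 32) × 5/9 = 2311.67 °C = 2584.82 K.
T_C = 97 °C → 97 + 273.15 = 370.15 K.
Two reversible stages in series are equivalent to a single Carnot engine between T_H and T_C, so η_total = 1 − T_C/T_H = 1 − 370.15/2584.82 = 0.8568.
W_total = η_total · Q_H = 0.8568 × 255 = 218 kW.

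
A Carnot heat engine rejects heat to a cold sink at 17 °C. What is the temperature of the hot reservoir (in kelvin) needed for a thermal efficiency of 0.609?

T_H ≈ 742 K

T_C = 17 °C → 17 + 273.15 = 290.15 K.
From η = 1 − T_C/T_H, solving for T_H gives T_H = T_C/(1 − η) = 290.15/(1 − 0.609) = 742 K.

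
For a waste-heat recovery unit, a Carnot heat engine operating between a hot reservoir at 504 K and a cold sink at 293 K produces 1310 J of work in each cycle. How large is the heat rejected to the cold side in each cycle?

For a reversible engine, η = 1 − T_C/T_H = 1 − 293.00/504.00 = 0.4187.
Since Q_C/Q_H = T_C/T_H and Q_H = W/η, Q_C = W·T_C/(T_H − T_C) = 1310 × 293.00/211.00 = 1820 J.

Q_C ≈ 1820 J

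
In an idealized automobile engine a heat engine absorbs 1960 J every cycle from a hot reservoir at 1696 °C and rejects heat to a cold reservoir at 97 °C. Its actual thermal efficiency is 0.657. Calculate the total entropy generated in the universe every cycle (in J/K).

T_H = 1696 °C → 1696 + 273.15 = 1969.15 K.
T_C = 97 °C → 97 + 273.15 = 370.15 K.
W = η·Q_H = 0.657 × 1960 = 1288 J, so Q_C = Q_H − W = 672.3 J.
Reservoir entropy changes: ΔS_H = −Q_H/T_H = −1960/1969.15 = -0.9954 J/K and ΔS_C = +Q_C/T_C = 672.3/370.15 = 1.816 J/K.
ΔS_univ = −Q_H/T_H + Q_C/T_C = 0.821 J/K (> 0, since η = 0.657 < η_Carnot = 0.812).

ΔS_univ ≈ 0.821 J/K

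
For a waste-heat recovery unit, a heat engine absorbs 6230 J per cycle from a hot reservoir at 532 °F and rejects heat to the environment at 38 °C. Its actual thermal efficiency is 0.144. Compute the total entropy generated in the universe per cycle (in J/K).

ΔS_univ ≈ 5.831 J/K

T_H = 532 °F → (532 − 32) × 5/9 = 277.78 °C = 550.93 K.
T_C = 38 °C → 38 + 273.15 = 311.15 K.
W = η·Q_H = 0.144 × 6230 = 897.1 J, so Q_C = Q_H − W = 5333 J.
Reservoir entropy changes: ΔS_H = −Q_H/T_H = −6230/550.93 = -11.31 J/K and ΔS_C = +Q_C/T_C = 5333/311.15 = 17.14 J/K.
ΔS_univ = −Q_H/T_H + Q_C/T_C = 5.831 J/K (> 0, since η = 0.144 < η_Carnot = 0.435).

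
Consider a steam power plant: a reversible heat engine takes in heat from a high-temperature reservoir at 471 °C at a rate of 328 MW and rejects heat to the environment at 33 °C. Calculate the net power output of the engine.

Ẇ ≈ 193.1 MW

T_H = 471 °C → 471 + 273.15 = 744.15 K.
T_C = 33 °C → 33 + 273.15 = 306.15 K.
For a reversible engine, η = 1 − T_C/T_H = 1 − 306.15/744.15 = 0.5886.
W = η·Q_H = 0.5886 × 328 = 193.1 MW.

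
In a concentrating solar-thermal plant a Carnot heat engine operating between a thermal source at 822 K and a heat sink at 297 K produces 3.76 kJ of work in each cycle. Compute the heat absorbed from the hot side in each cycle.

Q_H ≈ 5.887 kJ

η_rev = 1 − T_C/T_H = 1 − 297.00/822.00 = 0.6387.
Q_H = W/η = 3.76/0.6387 = 5.887 kJ.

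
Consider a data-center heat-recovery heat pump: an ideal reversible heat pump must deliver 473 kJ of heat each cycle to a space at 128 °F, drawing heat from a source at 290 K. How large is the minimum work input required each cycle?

T_H = 128 °F → (128 − 32) × 5/9 = 53.33 °C = 326.48 K.
Reversible heating COP: COP_HP = T_H/(T_H − T_C) = 326.48/36.48 = 8.9488.
W = Q_H/COP_HP = 473/8.9488 = 52.86 kJ.

W_in ≈ 52.86 kJ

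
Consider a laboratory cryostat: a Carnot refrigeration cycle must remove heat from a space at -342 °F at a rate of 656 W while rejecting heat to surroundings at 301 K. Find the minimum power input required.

Ẇ_in ≈ 2360 W

T_C = -342 °F → (-342 − 32) × 5/9 = -207.78 °C = 65.37 K.
Carnot COP: COP_R = T_C/(T_H − T_C) = 65.37/235.63 = 0.2774.
W = Q_C/COP_R = 656/0.2774 = 2360 W.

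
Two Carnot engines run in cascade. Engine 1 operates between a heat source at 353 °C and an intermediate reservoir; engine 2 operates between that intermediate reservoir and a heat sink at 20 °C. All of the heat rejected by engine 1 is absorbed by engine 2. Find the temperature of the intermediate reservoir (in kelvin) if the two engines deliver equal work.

T_m ≈ 459.6 K

T_H = 353 °C → 353 + 273.15 = 626.15 K.
T_C = 20 °C → 20 + 273.15 = 293.15 K.
For reversible stages Q_m = Q_H·(T_m/T_H). Setting W₁ = Q_H(1 − T_m/T_H) equal to W₂ = Q_m(1 − T_C/T_m) = Q_H·(T_m − T_C)/T_H gives T_H − T_m = T_m − T_C, so T_m = (T_H + T_C)/2 = (626.15 + 293.15)/2 = 459.6 K.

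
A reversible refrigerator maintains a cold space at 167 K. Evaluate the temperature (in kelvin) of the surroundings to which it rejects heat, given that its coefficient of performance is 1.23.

T_H ≈ 302.8 K

COP_R = T_C/(T_H − T_C) ⇒ T_H = T_C·(1 + 1/COP_R) = 167.00 × (1 + 1/1.23) = 302.8 K.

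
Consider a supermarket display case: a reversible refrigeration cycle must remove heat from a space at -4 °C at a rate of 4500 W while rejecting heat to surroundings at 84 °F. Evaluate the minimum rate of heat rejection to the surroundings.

Q̇_H ≈ 5050 W

T_H = 84 °F → (84 − 32) × 5/9 = 28.89 °C = 302.04 K.
T_C = -4 °C → -4 + 273.15 = 269.15 K.
For a reversible cycle Q_H/Q_C = T_H/T_C, so Q_H = Q_C·T_H/T_C = 4500 × 302.04/269.15 = 5050 W.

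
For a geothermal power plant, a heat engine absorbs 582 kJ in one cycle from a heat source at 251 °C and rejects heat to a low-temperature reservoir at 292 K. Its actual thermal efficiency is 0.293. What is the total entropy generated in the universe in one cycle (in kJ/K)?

T_H = 251 °C → 251 + 273.15 = 524.15 K.
W = η·Q_H = 0.293 × 582 = 170.5 kJ, so Q_C = Q_H − W = 411.5 kJ.
The hot reservoir loses entropy Q_H/T_H = 582/524.15 = 1.110 kJ/K; the cold reservoir gains Q_C/T_C = 411.5/292.00 = 1.409 kJ/K.
ΔS_univ = −Q_H/T_H + Q_C/T_C = 0.2988 kJ/K (> 0, since η = 0.293 < η_Carnot = 0.443).

ΔS_univ ≈ 0.2988 kJ/K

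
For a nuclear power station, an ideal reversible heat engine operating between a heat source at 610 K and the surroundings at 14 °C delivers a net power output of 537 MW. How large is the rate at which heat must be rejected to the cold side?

Q̇_C ≈ 478 MW

T_C = 14 °C → 14 + 273.15 = 287.15 K.
The Carnot efficiency is η = 1 − T_C/T_H = 1 − 287.15/610.00 = 0.5293.
Since Q_C/Q_H = T_C/T_H and Q_H = W/η, Q_C = W·T_C/(T_H − T_C) = 537 × 287.15/322.85 = 478 MW.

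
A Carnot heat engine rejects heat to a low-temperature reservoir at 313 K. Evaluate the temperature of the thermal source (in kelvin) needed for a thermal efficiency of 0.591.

From η = 1 − T_C/T_H, solving for T_H gives T_H = T_C/(1 − η) = 313.00/(1 − 0.591) = 765 K.

T_H ≈ 765 K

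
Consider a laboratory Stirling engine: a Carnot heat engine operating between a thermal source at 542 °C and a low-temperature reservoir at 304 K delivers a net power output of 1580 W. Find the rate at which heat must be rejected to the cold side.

T_H = 542 °C → 542 + 273.15 = 815.15 K.
Carnot efficiency: η = 1 − T_C/T_H = 1 − 304.00/815.15 = 0.6271.
Since Q_C/Q_H = T_C/T_H and Q_H = W/η, Q_C = W·T_C/(T_H − T_C) = 1580 × 304.00/511.15 = 940 W.

Q̇_C ≈ 940 W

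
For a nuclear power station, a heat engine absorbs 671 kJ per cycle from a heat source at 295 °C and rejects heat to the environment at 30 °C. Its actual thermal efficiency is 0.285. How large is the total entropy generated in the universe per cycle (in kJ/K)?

T_H = 295 °C → 295 + 273.15 = 568.15 K.
T_C = 30 °C → 30 + 273.15 = 303.15 K.
W = η·Q_H = 0.285 × 671 = 191.2 kJ, so Q_C = Q_H − W = 479.8 kJ.
Entropy balance on the reservoirs: −Q_H/T_H = -1.181 kJ/K, +Q_C/T_C = 1.583 kJ/K.
ΔS_univ = −Q_H/T_H + Q_C/T_C = 0.402 kJ/K (> 0, since η = 0.285 < η_Carnot = 0.466).

ΔS_univ ≈ 0.402 kJ/K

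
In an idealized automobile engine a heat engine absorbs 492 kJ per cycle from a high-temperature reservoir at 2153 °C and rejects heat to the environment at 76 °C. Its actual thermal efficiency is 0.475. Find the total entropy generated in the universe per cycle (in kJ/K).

T_H = 2153 °C → 2153 + 273.15 = 2426.15 K.
T_C = 76 °C → 76 + 273.15 = 349.15 K.
W = η·Q_H = 0.475 × 492 = 233.7 kJ, so Q_C = Q_H − W = 258.3 kJ.
Reservoir entropy changes: ΔS_H = −Q_H/T_H = −492/2426.15 = -0.2028 kJ/K and ΔS_C = +Q_C/T_C = 258.3/349.15 = 0.7398 kJ/K.
ΔS_univ = −Q_H/T_H + Q_C/T_C = 0.537 kJ/K (> 0, since η = 0.475 < η_Carnot = 0.856).

ΔS_univ ≈ 0.537 kJ/K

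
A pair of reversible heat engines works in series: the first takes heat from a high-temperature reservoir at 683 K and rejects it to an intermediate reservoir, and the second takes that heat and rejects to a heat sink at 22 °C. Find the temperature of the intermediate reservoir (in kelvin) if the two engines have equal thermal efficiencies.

T_C = 22 °C → 22 + 273.15 = 295.15 K.
Equal efficiencies require 1 − T_m/T_H = 1 − T_C/T_m, i.e. T_m/T_H = T_C/T_m, so T_m = √(T_H·T_C) = √(683.00 × 295.15) = 449 K.

T_m ≈ 449 K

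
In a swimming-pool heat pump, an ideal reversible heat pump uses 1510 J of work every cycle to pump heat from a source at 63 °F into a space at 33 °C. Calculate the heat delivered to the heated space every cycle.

T_H = 33 °C → 33 + 273.15 = 306.15 K.
T_C = 63 °F → (63 − 32) × 5/9 = 17.22 °C = 290.37 K.
COP_HP = T_H/(T_H − T_C) = 306.15/15.78 = 19.4039.
Q_H = COP_HP · W = 19.4039 × 1510 = 29300 J.

Q_H ≈ 29300 J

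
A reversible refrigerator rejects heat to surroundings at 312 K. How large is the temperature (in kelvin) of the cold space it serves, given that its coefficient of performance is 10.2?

COP_R = T_C/(T_H − T_C) ⇒ T_C = T_H·COP_R/(1 + COP_R) = 312.00 × 10.2/(1 + 10.2) = 284 K.

T_C ≈ 284 K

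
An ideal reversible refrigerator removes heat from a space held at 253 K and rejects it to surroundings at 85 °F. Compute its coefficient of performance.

COP_R ≈ 5.10

T_H = 85 °F → (85 − 32) × 5/9 = 29.44 °C = 302.59 K.
COP_R = T_C/(T_H − T_C) = 253.00/(302.59 − 253.00) = 5.10.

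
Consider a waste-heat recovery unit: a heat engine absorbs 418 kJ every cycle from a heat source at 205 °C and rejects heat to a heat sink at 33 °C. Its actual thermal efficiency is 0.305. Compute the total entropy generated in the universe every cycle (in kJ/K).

T_H = 205 °C → 205 + 273.15 = 478.15 K.
T_C = 33 °C → 33 + 273.15 = 306.15 K.
W = η·Q_H = 0.305 × 418 = 127.5 kJ, so Q_C = Q_H − W = 290.5 kJ.
Reservoir entropy changes: ΔS_H = −Q_H/T_H = −418/478.15 = -0.8742 kJ/K and ΔS_C = +Q_C/T_C = 290.5/306.15 = 0.9489 kJ/K.
ΔS_univ = −Q_H/T_H + Q_C/T_C = 0.07471 kJ/K (> 0, since η = 0.305 < η_Carnot = 0.360).

ΔS_univ ≈ 0.07471 kJ/K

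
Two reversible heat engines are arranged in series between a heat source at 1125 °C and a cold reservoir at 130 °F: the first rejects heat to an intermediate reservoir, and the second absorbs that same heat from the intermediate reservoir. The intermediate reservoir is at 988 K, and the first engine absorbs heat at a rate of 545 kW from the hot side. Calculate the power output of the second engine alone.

T_H = 1125 °C → 1125 + 273.15 = 1398.15 K.
T_C = 130 °F → (130 − 32) × 5/9 = 54.44 °C = 327.59 K.
Heat entering the second stage: Q_m = Q_H·(T_m/T_H) = 545 × 988.00/1398.15 = 385 kW.
Second-stage efficiency η₂ = 1 − T_C/T_m = 1 − 327.59/988.00 = 0.6684, so W₂ = η₂·Q_m = 257 kW.

Ẇ₂ ≈ 257 kW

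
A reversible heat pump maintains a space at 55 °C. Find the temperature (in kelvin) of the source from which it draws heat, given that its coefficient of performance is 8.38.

T_H = 55 °C → 55 + 273.15 = 328.15 K.
COP_HP = T_H/(T_H − T_C) ⇒ T_C = T_H·(COP_HP − 1)/COP_HP = 328.15 × (8.38 − 1)/8.38 = 289 K.

T_C ≈ 289 K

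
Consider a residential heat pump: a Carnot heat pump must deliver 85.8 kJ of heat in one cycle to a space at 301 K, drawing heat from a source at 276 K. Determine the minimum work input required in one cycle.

The Carnot heat-pump COP is COP_HP = T_H/(T_H − T_C) = 301.00/25.00 = 12.0400.
W = Q_H/COP_HP = 85.8/12.0400 = 7.13 kJ.

W_in ≈ 7.13 kJ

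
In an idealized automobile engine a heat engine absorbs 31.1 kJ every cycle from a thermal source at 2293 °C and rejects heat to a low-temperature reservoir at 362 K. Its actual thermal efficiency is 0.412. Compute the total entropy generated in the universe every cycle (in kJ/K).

ΔS_univ ≈ 0.0384 kJ/K

T_H = 2293 °C → 2293 + 273.15 = 2566.15 K.
W = η·Q_H = 0.412 × 31.1 = 12.81 kJ, so Q_C = Q_H − W = 18.29 kJ.
Reservoir entropy changes: ΔS_H = −Q_H/T_H = −31.1/2566.15 = -0.01212 kJ/K and ΔS_C = +Q_C/T_C = 18.29/362.00 = 0.05052 kJ/K.
ΔS_univ = −Q_H/T_H + Q_C/T_C = 0.0384 kJ/K (> 0, since η = 0.412 < η_Carnot = 0.859).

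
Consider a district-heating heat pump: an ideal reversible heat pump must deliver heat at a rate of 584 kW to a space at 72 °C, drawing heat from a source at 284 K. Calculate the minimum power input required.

Ẇ_in ≈ 103 kW

T_H = 72 °C → 72 + 273.15 = 345.15 K.
COP_HP = T_H/(T_H − T_C) = 345.15/61.15 = 5.6443.
W = Q_H/COP_HP = 584/5.6443 = 103 kW.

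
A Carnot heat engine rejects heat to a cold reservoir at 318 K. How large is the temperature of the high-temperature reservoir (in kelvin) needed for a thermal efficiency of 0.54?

From η = 1 − T_C/T_H, solving for T_H gives T_H = T_C/(1 − η) = 318.00/(1 − 0.54) = 691 K.

T_H ≈ 691 K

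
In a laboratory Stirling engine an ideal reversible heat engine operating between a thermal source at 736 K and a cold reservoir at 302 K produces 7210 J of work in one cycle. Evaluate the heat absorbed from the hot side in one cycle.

Carnot efficiency: η = 1 − T_C/T_H = 1 − 302.00/736.00 = 0.5897.
Q_H = W/η = 7210/0.5897 = 12200 J.

Q_H ≈ 12200 J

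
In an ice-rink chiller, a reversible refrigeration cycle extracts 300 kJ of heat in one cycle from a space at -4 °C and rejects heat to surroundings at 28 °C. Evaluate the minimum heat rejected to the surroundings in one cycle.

T_H = 28 °C → 28 + 273.15 = 301.15 K.
T_C = -4 °C → -4 + 273.15 = 269.15 K.
For a reversible cycle Q_H/Q_C = T_H/T_C, so Q_H = Q_C·T_H/T_C = 300 × 301.15/269.15 = 336 kJ.

Q_H ≈ 336 kJ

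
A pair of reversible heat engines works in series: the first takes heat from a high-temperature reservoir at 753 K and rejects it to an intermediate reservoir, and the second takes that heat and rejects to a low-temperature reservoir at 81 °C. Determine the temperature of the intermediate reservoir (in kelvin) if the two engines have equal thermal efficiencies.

T_C = 81 °C → 81 + 273.15 = 354.15 K.
Equal efficiencies require 1 − T_m/T_H = 1 − T_C/T_m, i.e. T_m/T_H = T_C/T_m, so T_m = √(T_H·T_C) = √(753.00 × 354.15) = 516.4 K.

T_m ≈ 516.4 K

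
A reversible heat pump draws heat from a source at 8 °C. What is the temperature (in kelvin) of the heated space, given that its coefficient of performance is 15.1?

T_H ≈ 301.1 K

T_C = 8 °C → 8 + 273.15 = 281.15 K.
COP_HP = T_H/(T_H − T_C) ⇒ T_H = T_C·COP_HP/(COP_HP − 1) = 281.15 × 15.1/(15.1 − 1) = 301.1 K.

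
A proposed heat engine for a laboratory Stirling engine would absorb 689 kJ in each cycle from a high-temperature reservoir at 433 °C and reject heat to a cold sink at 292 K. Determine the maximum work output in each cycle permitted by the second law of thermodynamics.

W_max ≈ 404 kJ

T_H = 433 °C → 433 + 273.15 = 706.15 K.
The upper bound on efficiency is η_max = 1 − T_C/T_H = 1 − 292.00/706.15 = 0.5865.
W_max = η_max · Q_H = 0.5865 × 689 = 404 kJ.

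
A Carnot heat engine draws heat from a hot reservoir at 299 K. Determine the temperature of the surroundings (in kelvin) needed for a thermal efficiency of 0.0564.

T_C ≈ 282.1 K

From η = 1 − T_C/T_H, T_C = T_H·(1 − η) = 299.00 × (1 − 0.0564) = 282.1 K.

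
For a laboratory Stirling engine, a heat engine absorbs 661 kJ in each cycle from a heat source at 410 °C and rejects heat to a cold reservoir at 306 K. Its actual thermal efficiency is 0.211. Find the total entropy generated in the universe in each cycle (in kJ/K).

ΔS_univ ≈ 0.737 kJ/K

T_H = 410 °C → 410 + 273.15 = 683.15 K.
W = η·Q_H = 0.211 × 661 = 139.5 kJ, so Q_C = Q_H − W = 521.5 kJ.
The hot reservoir loses entropy Q_H/T_H = 661/683.15 = 0.9676 kJ/K; the cold reservoir gains Q_C/T_C = 521.5/306.00 = 1.704 kJ/K.
ΔS_univ = −Q_H/T_H + Q_C/T_C = 0.737 kJ/K (> 0, since η = 0.211 < η_Carnot = 0.552).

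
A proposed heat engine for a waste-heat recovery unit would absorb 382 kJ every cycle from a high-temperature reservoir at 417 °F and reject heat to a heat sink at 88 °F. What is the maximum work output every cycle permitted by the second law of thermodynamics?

W_max ≈ 143.4 kJ

T_H = 417 °F → (417 − 32) × 5/9 = 213.89 °C = 487.04 K.
T_C = 88 °F → (88 − 32) × 5/9 = 31.11 °C = 304.26 K.
The upper bound on efficiency is η_max = 1 − T_C/T_H = 1 − 304.26/487.04 = 0.3753.
W_max = η_max · Q_H = 0.3753 × 382 = 143.4 kJ.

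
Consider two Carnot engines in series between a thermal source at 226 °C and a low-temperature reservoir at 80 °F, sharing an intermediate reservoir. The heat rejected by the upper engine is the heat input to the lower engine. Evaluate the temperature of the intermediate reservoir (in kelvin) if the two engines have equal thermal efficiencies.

T_m ≈ 386.9 K

T_H = 226 °C → 226 + 273.15 = 499.15 K.
T_C = 80 °F → (80 − 32) × 5/9 = 26.67 °C = 299.82 K.
Equal efficiencies require 1 − T_m/T_H = 1 − T_C/T_m, i.e. T_m/T_H = T_C/T_m, so T_m = √(T_H·T_C) = √(499.15 × 299.82) = 386.9 K.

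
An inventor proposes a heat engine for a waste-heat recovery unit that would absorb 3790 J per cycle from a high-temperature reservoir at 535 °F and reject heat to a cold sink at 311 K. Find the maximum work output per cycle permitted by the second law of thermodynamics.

T_H = 535 °F → (535 − 32) × 5/9 = 279.44 °C = 552.59 K.
No engine can exceed the Carnot limit: η_max = 1 − T_C/T_H = 1 − 311.00/552.59 = 0.4372.
W_max = η_max · Q_H = 0.4372 × 3790 = 1660 J.

W_max ≈ 1660 J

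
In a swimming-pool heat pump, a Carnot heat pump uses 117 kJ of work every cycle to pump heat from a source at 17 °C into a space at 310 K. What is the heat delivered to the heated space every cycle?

T_C = 17 °C → 17 + 273.15 = 290.15 K.
For a reversible heat pump, COP_HP = T_H/(T_H − T_C) = 310.00/19.85 = 15.6171.
Q_H = COP_HP · W = 15.6171 × 117 = 1830 kJ.

Q_H ≈ 1830 kJ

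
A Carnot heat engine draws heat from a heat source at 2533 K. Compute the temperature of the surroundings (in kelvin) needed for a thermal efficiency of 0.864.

T_C ≈ 344.5 K

From η = 1 − T_C/T_H, T_C = T_H·(1 − η) = 2533.00 × (1 − 0.864) = 344.5 K.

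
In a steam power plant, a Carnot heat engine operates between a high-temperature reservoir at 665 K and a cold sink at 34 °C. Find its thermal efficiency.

η ≈ 0.538

T_C = 34 °C → 34 + 273.15 = 307.15 K.
Carnot efficiency: η = 1 − T_C/T_H = 1 − 307.15/665.00 = 0.538.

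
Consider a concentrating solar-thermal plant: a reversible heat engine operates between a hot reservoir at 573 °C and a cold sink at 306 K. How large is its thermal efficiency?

T_H = 573 °C → 573 + 273.15 = 846.15 K.
The Carnot efficiency is η = 1 − T_C/T_H = 1 − 306.00/846.15 = 0.638.

η ≈ 0.638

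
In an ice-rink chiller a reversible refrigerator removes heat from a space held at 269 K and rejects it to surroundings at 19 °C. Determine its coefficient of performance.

COP_R ≈ 11.6

T_H = 19 °C → 19 + 273.15 = 292.15 K.
Carnot COP: COP_R = T_C/(T_H − T_C) = 269.00/(292.15 − 269.00) = 11.6.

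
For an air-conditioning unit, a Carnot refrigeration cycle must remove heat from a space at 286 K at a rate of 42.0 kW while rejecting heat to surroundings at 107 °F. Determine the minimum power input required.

T_H = 107 °F → (107 − 32) × 5/9 = 41.67 °C = 314.82 K.
The reversible coefficient of performance is COP_R = T_C/(T_H − T_C) = 286.00/28.82 = 9.9248.
W = Q_C/COP_R = 42.0/9.9248 = 4.23 kW.

Ẇ_in ≈ 4.23 kW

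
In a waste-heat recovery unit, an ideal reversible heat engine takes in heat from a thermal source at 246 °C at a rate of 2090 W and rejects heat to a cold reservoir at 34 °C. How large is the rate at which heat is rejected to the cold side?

T_H = 246 °C → 246 + 273.15 = 519.15 K.
T_C = 34 °C → 34 + 273.15 = 307.15 K.
Carnot efficiency: η = 1 − T_C/T_H = 1 − 307.15/519.15 = 0.4084.
For a reversible cycle Q_C/Q_H = T_C/T_H, so Q_C = 2090 × 307.15/519.15 = 1240 W.

Q̇_C ≈ 1240 W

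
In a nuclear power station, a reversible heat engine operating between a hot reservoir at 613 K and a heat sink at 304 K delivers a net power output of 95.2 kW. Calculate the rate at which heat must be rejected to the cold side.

η_rev = 1 − T_C/T_H = 1 − 304.00/613.00 = 0.5041.
Since Q_C/Q_H = T_C/T_H and Q_H = W/η, Q_C = W·T_C/(T_H − T_C) = 95.2 × 304.00/309.00 = 93.66 kW.

Q̇_C ≈ 93.66 kW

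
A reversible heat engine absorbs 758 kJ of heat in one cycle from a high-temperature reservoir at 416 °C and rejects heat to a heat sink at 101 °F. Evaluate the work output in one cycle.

W ≈ 415 kJ

T_H = 416 °C → 416 + 273.15 = 689.15 K.
T_C = 101 °F → (101 − 32) × 5/9 = 38.33 °C = 311.48 K.
Since the cycle is reversible, η = 1 − T_C/T_H = 1 − 311.48/689.15 = 0.5480.
W = η·Q_H = 0.5480 × 758 = 415 kJ.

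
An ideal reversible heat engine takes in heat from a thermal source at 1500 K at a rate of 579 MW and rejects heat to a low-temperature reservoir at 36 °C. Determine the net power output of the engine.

T_C = 36 °C → 36 + 273.15 = 309.15 K.
Carnot efficiency: η = 1 − T_C/T_H = 1 − 309.15/1500.00 = 0.7939.
W = η·Q_H = 0.7939 × 579 = 460 MW.

Ẇ ≈ 460 MW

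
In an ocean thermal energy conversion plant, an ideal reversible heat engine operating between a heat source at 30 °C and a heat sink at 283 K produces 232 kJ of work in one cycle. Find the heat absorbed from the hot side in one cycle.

Q_H ≈ 3490 kJ

T_H = 30 °C → 30 + 273.15 = 303.15 K.
Carnot efficiency: η = 1 − T_C/T_H = 1 − 283.00/303.15 = 0.0665.
Q_H = W/η = 232/0.0665 = 3490 kJ.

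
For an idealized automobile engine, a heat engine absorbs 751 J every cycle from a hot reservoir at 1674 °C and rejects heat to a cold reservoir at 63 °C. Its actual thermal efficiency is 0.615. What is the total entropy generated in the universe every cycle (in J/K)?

ΔS_univ ≈ 0.474 J/K

T_H = 1674 °C → 1674 + 273.15 = 1947.15 K.
T_C = 63 °C → 63 + 273.15 = 336.15 K.
W = η·Q_H = 0.615 × 751 = 461.9 J, so Q_C = Q_H − W = 289.1 J.
The hot reservoir loses entropy Q_H/T_H = 751/1947.15 = 0.3857 J/K; the cold reservoir gains Q_C/T_C = 289.1/336.15 = 0.8601 J/K.
ΔS_univ = −Q_H/T_H + Q_C/T_C = 0.474 J/K (> 0, since η = 0.615 < η_Carnot = 0.827).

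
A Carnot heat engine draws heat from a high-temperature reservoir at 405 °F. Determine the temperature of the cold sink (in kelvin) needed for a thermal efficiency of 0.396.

T_H = 405 °F → (405 − 32) × 5/9 = 207.22 °C = 480.37 K.
From η = 1 − T_C/T_H, T_C = T_H·(1 − η) = 480.37 × (1 − 0.396) = 290 K.

T_C ≈ 290 K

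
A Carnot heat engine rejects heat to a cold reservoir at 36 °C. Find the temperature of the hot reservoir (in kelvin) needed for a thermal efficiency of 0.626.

T_H ≈ 827 K

T_C = 36 °C → 36 + 273.15 = 309.15 K.
From η = 1 − T_C/T_H, solving for T_H gives T_H = T_C/(1 − η) = 309.15/(1 − 0.626) = 827 K.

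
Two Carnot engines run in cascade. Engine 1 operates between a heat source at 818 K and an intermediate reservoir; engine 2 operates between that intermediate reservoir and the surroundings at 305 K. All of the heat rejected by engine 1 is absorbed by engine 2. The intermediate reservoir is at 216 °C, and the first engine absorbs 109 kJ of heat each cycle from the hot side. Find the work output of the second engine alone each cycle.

T_m = 216 °C → 216 + 273.15 = 489.15 K.
Heat entering the second stage: Q_m = Q_H·(T_m/T_H) = 109 × 489.15/818.00 = 65.18 kJ.
Second-stage efficiency η₂ = 1 − T_C/T_m = 1 − 305.00/489.15 = 0.3765, so W₂ = η₂·Q_m = 24.54 kJ.

W₂ ≈ 24.54 kJ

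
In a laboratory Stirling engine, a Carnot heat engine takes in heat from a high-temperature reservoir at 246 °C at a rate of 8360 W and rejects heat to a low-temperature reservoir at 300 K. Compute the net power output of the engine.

Ẇ ≈ 3530 W

T_H = 246 °C → 246 + 273.15 = 519.15 K.
Since the cycle is reversible, η = 1 − T_C/T_H = 1 − 300.00/519.15 = 0.4221.
W = η·Q_H = 0.4221 × 8360 = 3530 W.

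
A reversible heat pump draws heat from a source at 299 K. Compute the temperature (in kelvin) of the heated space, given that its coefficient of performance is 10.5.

COP_HP = T_H/(T_H − T_C) ⇒ T_H = T_C·COP_HP/(COP_HP − 1) = 299.00 × 10.5/(10.5 − 1) = 330 K.

T_H ≈ 330 K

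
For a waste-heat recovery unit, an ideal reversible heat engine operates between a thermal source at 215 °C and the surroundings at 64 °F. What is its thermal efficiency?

η ≈ 0.404

T_H = 215 °C → 215 + 273.15 = 488.15 K.
T_C = 64 °F → (64 − 32) × 5/9 = 17.78 °C = 290.93 K.
For a reversible engine, η = 1 − T_C/T_H = 1 − 290.93/488.15 = 0.404.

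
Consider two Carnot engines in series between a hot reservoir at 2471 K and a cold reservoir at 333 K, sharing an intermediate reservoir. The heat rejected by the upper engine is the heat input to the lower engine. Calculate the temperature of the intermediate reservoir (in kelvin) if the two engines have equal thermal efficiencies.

T_m ≈ 907 K

Equal efficiencies require 1 − T_m/T_H = 1 − T_C/T_m, i.e. T_m/T_H = T_C/T_m, so T_m = √(T_H·T_C) = √(2471.00 × 333.00) = 907 K.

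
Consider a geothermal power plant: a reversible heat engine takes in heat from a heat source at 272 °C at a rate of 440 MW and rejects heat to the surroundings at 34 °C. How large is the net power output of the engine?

T_H = 272 °C → 272 + 273.15 = 545.15 K.
T_C = 34 °C → 34 + 273.15 = 307.15 K.
Carnot efficiency: η = 1 − T_C/T_H = 1 − 307.15/545.15 = 0.4366.
W = η·Q_H = 0.4366 × 440 = 192 MW.

Ẇ ≈ 192 MW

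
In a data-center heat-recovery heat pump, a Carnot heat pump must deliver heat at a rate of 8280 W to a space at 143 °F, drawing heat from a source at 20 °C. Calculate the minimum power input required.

T_H = 143 °F → (143 − 32) × 5/9 = 61.67 °C = 334.82 K.
T_C = 20 °C → 20 + 273.15 = 293.15 K.
Reversible heating COP: COP_HP = T_H/(T_H − T_C) = 334.82/41.67 = 8.0356.
W = Q_H/COP_HP = 8280/8.0356 = 1030 W.

Ẇ_in ≈ 1030 W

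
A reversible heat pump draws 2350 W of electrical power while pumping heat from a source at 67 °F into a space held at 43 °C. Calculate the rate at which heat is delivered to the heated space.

Q̇_H ≈ 31540 W

T_H = 43 °C → 43 + 273.15 = 316.15 K.
T_C = 67 °F → (67 − 32) × 5/9 = 19.44 °C = 292.59 K.
For a reversible heat pump, COP_HP = T_H/(T_H − T_C) = 316.15/23.56 = 13.4215.
Q_H = COP_HP · W = 13.4215 × 2350 = 31540 W.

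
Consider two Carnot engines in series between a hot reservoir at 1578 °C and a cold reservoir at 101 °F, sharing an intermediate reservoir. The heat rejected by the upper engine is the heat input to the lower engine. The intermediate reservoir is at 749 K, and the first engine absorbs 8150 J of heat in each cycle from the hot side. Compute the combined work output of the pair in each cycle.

W_total ≈ 6780 J

T_H = 1578 °C → 1578 + 273.15 = 1851.15 K.
T_C = 101 °F → (101 − 32) × 5/9 = 38.33 °C = 311.48 K.
Two reversible stages in series are equivalent to a single Carnot engine between T_H and T_C, so η_total = 1 − T_C/T_H = 1 − 311.48/1851.15 = 0.8317.
W_total = η_total · Q_H = 0.8317 × 8150 = 6780 J.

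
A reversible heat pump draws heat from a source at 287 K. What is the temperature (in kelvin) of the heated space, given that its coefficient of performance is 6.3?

T_H ≈ 341 K

COP_HP = T_H/(T_H − T_C) ⇒ T_H = T_C·COP_HP/(COP_HP − 1) = 287.00 × 6.3/(6.3 − 1) = 341 K.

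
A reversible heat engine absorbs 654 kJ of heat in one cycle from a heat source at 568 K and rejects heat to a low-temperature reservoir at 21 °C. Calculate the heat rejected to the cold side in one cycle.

Q_C ≈ 338.7 kJ

T_C = 21 °C → 21 + 273.15 = 294.15 K.
η_rev = 1 − T_C/T_H = 1 − 294.15/568.00 = 0.4821.
For a reversible cycle Q_C/Q_H = T_C/T_H, so Q_C = 654 × 294.15/568.00 = 338.7 kJ.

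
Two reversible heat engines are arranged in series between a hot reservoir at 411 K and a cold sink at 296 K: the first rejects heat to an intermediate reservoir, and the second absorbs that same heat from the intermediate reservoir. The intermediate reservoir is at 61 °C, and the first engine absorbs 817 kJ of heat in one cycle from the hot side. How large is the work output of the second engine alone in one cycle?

T_m = 61 °C → 61 + 273.15 = 334.15 K.
Heat entering the second stage: Q_m = Q_H·(T_m/T_H) = 817 × 334.15/411.00 = 664.2 kJ.
Second-stage efficiency η₂ = 1 − T_C/T_m = 1 − 296.00/334.15 = 0.1142, so W₂ = η₂·Q_m = 75.84 kJ.

W₂ ≈ 75.84 kJ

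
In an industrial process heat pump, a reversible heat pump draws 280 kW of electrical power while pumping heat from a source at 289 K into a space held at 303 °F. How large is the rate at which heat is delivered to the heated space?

T_H = 303 °F → (303 − 32) × 5/9 = 150.56 °C = 423.71 K.
For a reversible heat pump, COP_HP = T_H/(T_H − T_C) = 423.71/134.71 = 3.1454.
Q_H = COP_HP · W = 3.1454 × 280 = 881 kW.

Q̇_H ≈ 881 kW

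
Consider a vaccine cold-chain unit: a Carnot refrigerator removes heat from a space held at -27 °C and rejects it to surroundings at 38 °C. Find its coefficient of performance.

COP_R ≈ 3.79

T_H = 38 °C → 38 + 273.15 = 311.15 K.
T_C = -27 °C → -27 + 273.15 = 246.15 K.
For a reversible refrigerator, COP_R = T_C/(T_H − T_C) = 246.15/(311.15 − 246.15) = 3.79.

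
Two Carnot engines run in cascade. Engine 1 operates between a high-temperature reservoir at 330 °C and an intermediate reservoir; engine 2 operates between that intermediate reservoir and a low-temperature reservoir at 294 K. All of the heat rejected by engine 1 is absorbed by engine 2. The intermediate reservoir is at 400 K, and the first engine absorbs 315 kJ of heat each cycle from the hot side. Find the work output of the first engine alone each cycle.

T_H = 330 °C → 330 + 273.15 = 603.15 K.
First-stage efficiency η₁ = 1 − T_m/T_H = 1 − 400.00/603.15 = 0.3368.
W₁ = η₁·Q_H = 0.3368 × 315 = 106.1 kJ.

W₁ ≈ 106.1 kJ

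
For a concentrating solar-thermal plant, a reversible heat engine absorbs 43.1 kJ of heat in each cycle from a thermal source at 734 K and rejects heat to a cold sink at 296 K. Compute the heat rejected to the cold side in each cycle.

Carnot efficiency: η = 1 − T_C/T_H = 1 − 296.00/734.00 = 0.5967.
For a reversible cycle Q_C/Q_H = T_C/T_H, so Q_C = 43.1 × 296.00/734.00 = 17.4 kJ.

Q_C ≈ 17.4 kJ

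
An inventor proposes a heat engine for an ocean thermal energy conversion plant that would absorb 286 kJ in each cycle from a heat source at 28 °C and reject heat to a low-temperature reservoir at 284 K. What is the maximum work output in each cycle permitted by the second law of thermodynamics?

W_max ≈ 16.3 kJ

T_H = 28 °C → 28 + 273.15 = 301.15 K.
No engine can exceed the Carnot limit: η_max = 1 − T_C/T_H = 1 − 284.00/301.15 = 0.0569.
W_max = η_max · Q_H = 0.0569 × 286 = 16.3 kJ.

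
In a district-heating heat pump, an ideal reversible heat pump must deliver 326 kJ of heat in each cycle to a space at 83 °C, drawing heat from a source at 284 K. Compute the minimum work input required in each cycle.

T_H = 83 °C → 83 + 273.15 = 356.15 K.
For a reversible heat pump, COP_HP = T_H/(T_H − T_C) = 356.15/72.15 = 4.9362.
W = Q_H/COP_HP = 326/4.9362 = 66.04 kJ.

W_in ≈ 66.04 kJ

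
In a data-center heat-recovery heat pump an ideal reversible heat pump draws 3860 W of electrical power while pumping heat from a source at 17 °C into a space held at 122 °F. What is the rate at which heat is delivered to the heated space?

T_H = 122 °F → (122 − 32) × 5/9 = 50.00 °C = 323.15 K.
T_C = 17 °C → 17 + 273.15 = 290.15 K.
The Carnot heat-pump COP is COP_HP = T_H/(T_H − T_C) = 323.15/33.00 = 9.7924.
Q_H = COP_HP · W = 9.7924 × 3860 = 37800 W.

Q̇_H ≈ 37800 W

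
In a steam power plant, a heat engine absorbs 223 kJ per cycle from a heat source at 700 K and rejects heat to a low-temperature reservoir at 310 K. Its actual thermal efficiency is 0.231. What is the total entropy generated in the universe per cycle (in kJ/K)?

W = η·Q_H = 0.231 × 223 = 51.51 kJ, so Q_C = Q_H − W = 171.5 kJ.
Reservoir entropy changes: ΔS_H = −Q_H/T_H = −223/700.00 = -0.3186 kJ/K and ΔS_C = +Q_C/T_C = 171.5/310.00 = 0.5532 kJ/K.
ΔS_univ = −Q_H/T_H + Q_C/T_C = 0.2346 kJ/K (> 0, since η = 0.231 < η_Carnot = 0.557).

ΔS_univ ≈ 0.2346 kJ/K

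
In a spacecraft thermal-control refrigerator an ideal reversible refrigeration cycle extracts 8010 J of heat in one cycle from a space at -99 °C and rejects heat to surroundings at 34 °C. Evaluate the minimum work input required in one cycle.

T_H = 34 °C → 34 + 273.15 = 307.15 K.
T_C = -99 °C → -99 + 273.15 = 174.15 K.
The reversible coefficient of performance is COP_R = T_C/(T_H − T_C) = 174.15/133.00 = 1.3094.
W = Q_C/COP_R = 8010/1.3094 = 6120 J.

W_in ≈ 6120 J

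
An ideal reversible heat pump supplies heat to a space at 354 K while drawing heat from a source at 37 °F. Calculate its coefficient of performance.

T_C = 37 °F → (37 − 32) × 5/9 = 2.78 °C = 275.93 K.
The Carnot heat-pump COP is COP_HP = T_H/(T_H − T_C) = 354.00/(354.00 − 275.93) = 4.53.

COP_HP ≈ 4.53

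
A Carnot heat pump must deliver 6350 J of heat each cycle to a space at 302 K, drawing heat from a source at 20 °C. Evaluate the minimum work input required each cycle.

T_C = 20 °C → 20 + 273.15 = 293.15 K.
Reversible heating COP: COP_HP = T_H/(T_H − T_C) = 302.00/8.85 = 34.1243.
W = Q_H/COP_HP = 6350/34.1243 = 186 J.

W_in ≈ 186 J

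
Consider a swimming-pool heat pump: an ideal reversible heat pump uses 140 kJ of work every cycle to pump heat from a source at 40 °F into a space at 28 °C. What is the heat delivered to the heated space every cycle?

Q_H ≈ 1790 kJ

T_H = 28 °C → 28 + 273.15 = 301.15 K.
T_C = 40 °F → (40 − 32) × 5/9 = 4.44 °C = 277.59 K.
Reversible heating COP: COP_HP = T_H/(T_H − T_C) = 301.15/23.56 = 12.7847.
Q_H = COP_HP · W = 12.7847 × 140 = 1790 kJ.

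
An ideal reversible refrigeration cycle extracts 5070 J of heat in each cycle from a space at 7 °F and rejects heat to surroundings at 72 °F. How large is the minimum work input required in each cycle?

T_H = 72 °F → (72 − 32) × 5/9 = 22.22 °C = 295.37 K.
T_C = 7 °F → (7 − 32) × 5/9 = -13.89 °C = 259.26 K.
The reversible coefficient of performance is COP_R = T_C/(T_H − T_C) = 259.26/36.11 = 7.1795.
W = Q_C/COP_R = 5070/7.1795 = 706.2 J.

W_in ≈ 706.2 J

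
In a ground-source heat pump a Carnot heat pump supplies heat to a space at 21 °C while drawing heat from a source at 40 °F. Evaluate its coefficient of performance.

COP_HP ≈ 17.8

T_H = 21 °C → 21 + 273.15 = 294.15 K.
T_C = 40 °F → (40 − 32) × 5/9 = 4.44 °C = 277.59 K.
Reversible heating COP: COP_HP = T_H/(T_H − T_C) = 294.15/(294.15 − 277.59) = 17.8.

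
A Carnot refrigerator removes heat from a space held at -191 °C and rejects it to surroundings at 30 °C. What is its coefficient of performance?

T_H = 30 °C → 30 + 273.15 = 303.15 K.
T_C = -191 °C → -191 + 273.15 = 82.15 K.
COP_R = T_C/(T_H − T_C) = 82.15/(303.15 − 82.15) = 0.372.

COP_R ≈ 0.372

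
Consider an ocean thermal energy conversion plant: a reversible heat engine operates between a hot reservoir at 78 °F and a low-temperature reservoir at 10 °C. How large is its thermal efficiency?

T_H = 78 °F → (78 − 32) × 5/9 = 25.56 °C = 298.71 K.
T_C = 10 °C → 10 + 273.15 = 283.15 K.
Since the cycle is reversible, η = 1 − T_C/T_H = 1 − 283.15/298.71 = 0.05208.

η ≈ 0.05208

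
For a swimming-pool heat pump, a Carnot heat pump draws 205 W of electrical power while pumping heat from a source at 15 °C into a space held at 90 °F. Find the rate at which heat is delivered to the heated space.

Q̇_H ≈ 3635 W

T_H = 90 °F → (90 − 32) × 5/9 = 32.22 °C = 305.37 K.
T_C = 15 °C → 15 + 273.15 = 288.15 K.
Reversible heating COP: COP_HP = T_H/(T_H − T_C) = 305.37/17.22 = 17.7313.
Q_H = COP_HP · W = 17.7313 × 205 = 3635 W.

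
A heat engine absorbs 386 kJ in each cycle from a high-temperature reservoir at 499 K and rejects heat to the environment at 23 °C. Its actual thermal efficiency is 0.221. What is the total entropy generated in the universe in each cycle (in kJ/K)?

T_C = 23 °C → 23 + 273.15 = 296.15 K.
W = η·Q_H = 0.221 × 386 = 85.31 kJ, so Q_C = Q_H − W = 300.7 kJ.
The hot reservoir loses entropy Q_H/T_H = 386/499.00 = 0.7735 kJ/K; the cold reservoir gains Q_C/T_C = 300.7/296.15 = 1.015 kJ/K.
ΔS_univ = −Q_H/T_H + Q_C/T_C = 0.242 kJ/K (> 0, since η = 0.221 < η_Carnot = 0.407).

ΔS_univ ≈ 0.242 kJ/K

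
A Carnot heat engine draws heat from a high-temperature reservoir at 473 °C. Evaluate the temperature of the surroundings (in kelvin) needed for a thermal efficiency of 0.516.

T_H = 473 °C → 473 + 273.15 = 746.15 K.
From η = 1 − T_C/T_H, T_C = T_H·(1 − η) = 746.15 × (1 − 0.516) = 361 K.

T_C ≈ 361 K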